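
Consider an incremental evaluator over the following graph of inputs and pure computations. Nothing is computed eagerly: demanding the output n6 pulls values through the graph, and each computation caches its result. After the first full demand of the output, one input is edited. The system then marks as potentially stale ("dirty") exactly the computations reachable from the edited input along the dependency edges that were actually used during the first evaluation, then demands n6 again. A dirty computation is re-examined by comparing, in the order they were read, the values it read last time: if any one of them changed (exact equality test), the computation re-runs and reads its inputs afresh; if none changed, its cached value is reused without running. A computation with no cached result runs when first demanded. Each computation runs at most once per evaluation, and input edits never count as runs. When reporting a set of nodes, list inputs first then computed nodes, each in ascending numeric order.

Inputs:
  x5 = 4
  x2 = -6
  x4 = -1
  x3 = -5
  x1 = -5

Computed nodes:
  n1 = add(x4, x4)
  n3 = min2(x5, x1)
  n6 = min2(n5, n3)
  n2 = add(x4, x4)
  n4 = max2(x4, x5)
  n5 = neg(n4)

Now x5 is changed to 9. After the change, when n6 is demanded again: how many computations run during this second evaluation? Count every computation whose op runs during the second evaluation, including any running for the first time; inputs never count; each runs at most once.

Run set: n3, n4, n5, n6 (4 run).

Initial pass — values computed on the first demand:
  n3 = min2(4, -5) = -5
  n4 = max2(-1, 4) = 4
  n5 = neg(4) = -4
  n6 = min2(-4, -5) = -5

Second demand — change propagation:
  n3: re-runs because x5 4->9; new result -5 (unchanged).
  n4: re-runs because x5 4->9; new result 9.
  n5: re-runs because n4 4->9; new result -9.
  n6: re-runs because n5 -4->-9; new result -9.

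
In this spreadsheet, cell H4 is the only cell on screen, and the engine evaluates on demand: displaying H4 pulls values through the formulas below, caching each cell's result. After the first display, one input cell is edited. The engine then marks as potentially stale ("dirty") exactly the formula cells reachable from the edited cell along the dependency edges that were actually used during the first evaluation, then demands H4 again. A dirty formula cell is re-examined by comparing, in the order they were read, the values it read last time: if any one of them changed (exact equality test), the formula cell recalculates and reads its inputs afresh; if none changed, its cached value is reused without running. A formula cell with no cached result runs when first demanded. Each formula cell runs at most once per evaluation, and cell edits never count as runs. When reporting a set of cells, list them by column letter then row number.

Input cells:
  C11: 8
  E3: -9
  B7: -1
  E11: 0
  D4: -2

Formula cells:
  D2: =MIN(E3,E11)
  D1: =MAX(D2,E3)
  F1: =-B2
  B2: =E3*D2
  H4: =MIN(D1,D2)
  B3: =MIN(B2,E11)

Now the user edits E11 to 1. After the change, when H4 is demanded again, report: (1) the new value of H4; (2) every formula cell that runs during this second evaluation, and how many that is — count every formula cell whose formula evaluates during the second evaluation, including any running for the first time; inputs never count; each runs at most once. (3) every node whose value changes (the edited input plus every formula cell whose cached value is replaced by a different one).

H4 now evaluates to -9.
Run set: D2 (1 run).
Changed values: E11.
The important point: D2 recomputes to an identical value, and the output ends up unchanged.

Initial pass — values computed on the first demand:
  D2 = MIN(-9, 0) = -9
  D1 = MAX(-9, -9) = -9
  H4 = MIN(-9, -9) = -9

Second demand — change propagation:
  D2: re-runs because E11 0->1; new result -9 (unchanged).
  D1: re-examined; everything it read last time is the same (D2 unchanged, E3 unchanged) — cache -9 kept, no run.
  H4: re-examined; everything it read last time is the same (D1 unchanged, D2 unchanged) — cache -9 kept, no run.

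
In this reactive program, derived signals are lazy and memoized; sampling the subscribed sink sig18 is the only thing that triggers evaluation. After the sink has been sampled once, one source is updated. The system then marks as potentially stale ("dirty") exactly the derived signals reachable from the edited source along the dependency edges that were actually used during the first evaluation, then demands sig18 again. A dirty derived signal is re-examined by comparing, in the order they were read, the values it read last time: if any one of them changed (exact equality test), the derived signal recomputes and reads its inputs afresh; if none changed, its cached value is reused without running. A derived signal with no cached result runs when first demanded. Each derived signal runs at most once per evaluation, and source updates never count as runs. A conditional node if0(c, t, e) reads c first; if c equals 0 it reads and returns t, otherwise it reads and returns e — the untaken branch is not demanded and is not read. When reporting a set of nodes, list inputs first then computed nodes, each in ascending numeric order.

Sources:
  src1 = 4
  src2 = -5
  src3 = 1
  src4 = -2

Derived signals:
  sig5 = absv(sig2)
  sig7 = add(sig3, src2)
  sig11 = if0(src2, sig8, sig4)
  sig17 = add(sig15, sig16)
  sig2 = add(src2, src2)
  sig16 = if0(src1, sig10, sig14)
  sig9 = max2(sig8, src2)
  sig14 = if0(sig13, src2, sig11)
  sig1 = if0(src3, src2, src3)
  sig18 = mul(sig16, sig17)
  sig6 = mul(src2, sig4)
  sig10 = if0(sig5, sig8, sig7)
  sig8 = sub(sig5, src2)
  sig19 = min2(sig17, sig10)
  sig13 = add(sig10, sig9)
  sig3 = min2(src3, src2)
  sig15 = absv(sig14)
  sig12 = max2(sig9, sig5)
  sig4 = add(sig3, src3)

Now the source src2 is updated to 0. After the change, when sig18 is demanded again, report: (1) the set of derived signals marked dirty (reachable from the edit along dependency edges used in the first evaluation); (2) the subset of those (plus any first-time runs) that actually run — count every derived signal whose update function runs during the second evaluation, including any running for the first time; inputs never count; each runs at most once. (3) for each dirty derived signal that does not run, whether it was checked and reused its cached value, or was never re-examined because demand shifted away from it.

First demand of the output computes:
  sig2 = add(-5, -5) = -10
  sig3 = min2(1, -5) = -5
  sig4 = add(-5, 1) = -4
  sig5 = absv(-10) = 10
  sig7 = add(-5, -5) = -10
  sig8 = sub(10, -5) = 15
  sig9 = max2(15, -5) = 15
  sig10 = if0(sig5=10 -> else branch sig7) = -10
  sig11 = if0(src2=-5 -> else branch sig4) = -4
  sig13 = add(-10, 15) = 5
  sig14 = if0(sig13=5 -> else branch sig11) = -4
  sig15 = absv(-4) = 4
  sig16 = if0(src1=4 -> else branch sig14) = -4
  sig17 = add(4, -4) = 0
  sig18 = mul(-4, 0) = 0

After the edit, cleaning proceeds:
  sig2: a read changed (src2 -5->0; src2 -5->0) — executes, giving 0.
  sig3: stays stale; no demand reaches it after the flip.
  sig4: stays stale; no demand reaches it after the flip.
  sig5: a read changed (sig2 -10->0) — executes, giving 0.
  sig7: stays stale; no demand reaches it after the flip.
  sig8: a read changed (sig5 10->0; src2 -5->0) — executes, giving 0.
  sig9: a read changed (sig8 15->0; src2 -5->0) — executes, giving 0.
  sig10: a read changed (sig5 10->0) — executes, giving 0.
  sig11: stays stale; no demand reaches it after the flip.
  sig13: a read changed (sig10 -10->0; sig9 15->0) — executes, giving 0.
  sig14: a read changed (sig13 5->0) — executes, giving 0.
  sig15: a read changed (sig14 -4->0) — executes, giving 0.
  sig16: a read changed (sig14 -4->0) — executes, giving 0.
  sig17: a read changed (sig15 4->0; sig16 -4->0) — executes, giving 0 — identical to its old value.
  sig18: a read changed (sig16 -4->0) — executes, giving 0 — identical to its old value.

Note the branch switch — demand abandons sig3, sig4, sig7, sig11, which are never re-examined.

The edit dirties: sig2, sig3, sig4, sig5, sig7, sig8, sig9, sig10, sig11, sig13, sig14, sig15, sig16, sig17, sig18.
11 derived signals run: sig2, sig5, sig8, sig9, sig10, sig13, sig14, sig15, sig16, sig17, sig18.
Unvisited dirty nodes (no longer demanded): sig3, sig4, sig7, sig11.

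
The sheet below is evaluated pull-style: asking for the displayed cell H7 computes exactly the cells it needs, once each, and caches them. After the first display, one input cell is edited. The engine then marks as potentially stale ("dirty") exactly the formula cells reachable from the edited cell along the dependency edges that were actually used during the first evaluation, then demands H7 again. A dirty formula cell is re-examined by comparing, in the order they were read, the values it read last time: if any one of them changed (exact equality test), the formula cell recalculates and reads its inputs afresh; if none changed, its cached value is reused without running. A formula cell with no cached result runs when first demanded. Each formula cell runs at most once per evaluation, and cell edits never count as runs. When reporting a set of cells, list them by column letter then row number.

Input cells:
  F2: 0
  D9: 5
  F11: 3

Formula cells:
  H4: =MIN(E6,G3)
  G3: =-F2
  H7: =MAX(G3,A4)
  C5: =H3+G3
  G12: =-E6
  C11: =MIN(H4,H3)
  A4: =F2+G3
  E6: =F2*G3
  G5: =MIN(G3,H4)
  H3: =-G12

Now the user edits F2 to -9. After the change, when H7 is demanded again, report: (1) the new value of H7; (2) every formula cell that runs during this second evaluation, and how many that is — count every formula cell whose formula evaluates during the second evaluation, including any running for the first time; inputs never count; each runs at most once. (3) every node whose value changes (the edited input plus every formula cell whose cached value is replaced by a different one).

Demanding H7 again yields 9.
3 formula cells run: A4, G3, H7.
The nodes whose values change: F2, G3, H7.

First demand of the output computes:
  G3 = -(0) = 0
  A4 = 0 + 0 = 0
  H7 = MAX(0, 0) = 0

After the edit, cleaning proceeds:
  G3: a read changed (F2 0->-9) — executes, giving 9.
  A4: a read changed (F2 0->-9; G3 0->9) — executes, giving 0 — identical to its old value.
  H7: a read changed (G3 0->9) — executes, giving 9.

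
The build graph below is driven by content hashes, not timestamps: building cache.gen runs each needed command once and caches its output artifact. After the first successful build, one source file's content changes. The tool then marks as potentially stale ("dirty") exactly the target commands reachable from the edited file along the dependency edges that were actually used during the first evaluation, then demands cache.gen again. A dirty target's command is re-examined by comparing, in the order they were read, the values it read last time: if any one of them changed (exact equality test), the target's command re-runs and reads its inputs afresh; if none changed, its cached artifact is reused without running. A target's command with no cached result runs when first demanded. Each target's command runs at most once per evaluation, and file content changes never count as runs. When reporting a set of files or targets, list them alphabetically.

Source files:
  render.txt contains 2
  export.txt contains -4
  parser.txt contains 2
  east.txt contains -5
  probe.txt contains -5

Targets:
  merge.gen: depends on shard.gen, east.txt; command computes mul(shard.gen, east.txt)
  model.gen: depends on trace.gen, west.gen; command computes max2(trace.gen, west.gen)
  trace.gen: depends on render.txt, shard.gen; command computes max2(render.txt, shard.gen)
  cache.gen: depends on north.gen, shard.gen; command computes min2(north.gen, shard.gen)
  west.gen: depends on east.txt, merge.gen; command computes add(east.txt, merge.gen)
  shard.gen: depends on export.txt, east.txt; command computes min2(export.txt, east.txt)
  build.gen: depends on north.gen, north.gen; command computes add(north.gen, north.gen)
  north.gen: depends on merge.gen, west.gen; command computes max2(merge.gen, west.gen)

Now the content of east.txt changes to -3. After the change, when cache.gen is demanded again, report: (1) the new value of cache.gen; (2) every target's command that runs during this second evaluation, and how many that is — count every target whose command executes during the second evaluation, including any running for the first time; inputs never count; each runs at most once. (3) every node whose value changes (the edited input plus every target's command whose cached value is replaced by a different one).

cache.gen now evaluates to -4.
Run set: cache.gen, merge.gen, north.gen, shard.gen, west.gen (5 run).
Changed values: cache.gen, east.txt, merge.gen, north.gen, shard.gen, west.gen.

Initial pass — values computed on the first demand:
  shard.gen = min2(-4, -5) = -5
  merge.gen = mul(-5, -5) = 25
  west.gen = add(-5, 25) = 20
  north.gen = max2(25, 20) = 25
  cache.gen = min2(25, -5) = -5

Second demand — change propagation:
  shard.gen: re-runs because east.txt -5->-3; new result -4.
  merge.gen: re-runs because shard.gen -5->-4; east.txt -5->-3; new result 12.
  west.gen: re-runs because east.txt -5->-3; merge.gen 25->12; new result 9.
  north.gen: re-runs because merge.gen 25->12; west.gen 20->9; new result 12.
  cache.gen: re-runs because north.gen 25->12; shard.gen -5->-4; new result -4.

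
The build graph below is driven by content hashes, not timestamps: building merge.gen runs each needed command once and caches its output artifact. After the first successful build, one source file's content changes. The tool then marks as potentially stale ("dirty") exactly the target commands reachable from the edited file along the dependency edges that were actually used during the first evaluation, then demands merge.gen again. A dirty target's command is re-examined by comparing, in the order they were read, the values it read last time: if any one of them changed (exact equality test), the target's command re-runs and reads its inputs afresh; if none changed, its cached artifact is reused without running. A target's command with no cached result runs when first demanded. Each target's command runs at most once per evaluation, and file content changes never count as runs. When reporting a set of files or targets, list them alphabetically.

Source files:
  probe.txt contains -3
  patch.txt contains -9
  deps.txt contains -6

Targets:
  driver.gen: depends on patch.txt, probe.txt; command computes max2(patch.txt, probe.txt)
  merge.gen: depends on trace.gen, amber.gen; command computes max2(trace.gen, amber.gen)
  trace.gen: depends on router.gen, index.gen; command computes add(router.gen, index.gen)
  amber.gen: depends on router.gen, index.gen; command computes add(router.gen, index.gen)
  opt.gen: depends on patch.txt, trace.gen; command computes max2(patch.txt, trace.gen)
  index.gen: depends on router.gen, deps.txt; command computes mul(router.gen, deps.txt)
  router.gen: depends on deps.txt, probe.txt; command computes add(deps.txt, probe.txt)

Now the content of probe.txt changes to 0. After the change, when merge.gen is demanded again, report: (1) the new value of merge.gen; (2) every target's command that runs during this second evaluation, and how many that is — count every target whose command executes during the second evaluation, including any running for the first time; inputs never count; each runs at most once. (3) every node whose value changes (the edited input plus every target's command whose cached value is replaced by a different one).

merge.gen now evaluates to 30.
Run set: amber.gen, index.gen, merge.gen, router.gen, trace.gen (5 run).
Changed values: amber.gen, index.gen, merge.gen, probe.txt, router.gen, trace.gen.

Initial pass — values computed on the first demand:
  router.gen = add(-6, -3) = -9
  index.gen = mul(-9, -6) = 54
  amber.gen = add(-9, 54) = 45
  trace.gen = add(-9, 54) = 45
  merge.gen = max2(45, 45) = 45

Second demand — change propagation:
  router.gen: re-runs because probe.txt -3->0; new result -6.
  index.gen: re-runs because router.gen -9->-6; new result 36.
  amber.gen: re-runs because router.gen -9->-6; index.gen 54->36; new result 30.
  trace.gen: re-runs because router.gen -9->-6; index.gen 54->36; new result 30.
  merge.gen: re-runs because trace.gen 45->30; amber.gen 45->30; new result 30.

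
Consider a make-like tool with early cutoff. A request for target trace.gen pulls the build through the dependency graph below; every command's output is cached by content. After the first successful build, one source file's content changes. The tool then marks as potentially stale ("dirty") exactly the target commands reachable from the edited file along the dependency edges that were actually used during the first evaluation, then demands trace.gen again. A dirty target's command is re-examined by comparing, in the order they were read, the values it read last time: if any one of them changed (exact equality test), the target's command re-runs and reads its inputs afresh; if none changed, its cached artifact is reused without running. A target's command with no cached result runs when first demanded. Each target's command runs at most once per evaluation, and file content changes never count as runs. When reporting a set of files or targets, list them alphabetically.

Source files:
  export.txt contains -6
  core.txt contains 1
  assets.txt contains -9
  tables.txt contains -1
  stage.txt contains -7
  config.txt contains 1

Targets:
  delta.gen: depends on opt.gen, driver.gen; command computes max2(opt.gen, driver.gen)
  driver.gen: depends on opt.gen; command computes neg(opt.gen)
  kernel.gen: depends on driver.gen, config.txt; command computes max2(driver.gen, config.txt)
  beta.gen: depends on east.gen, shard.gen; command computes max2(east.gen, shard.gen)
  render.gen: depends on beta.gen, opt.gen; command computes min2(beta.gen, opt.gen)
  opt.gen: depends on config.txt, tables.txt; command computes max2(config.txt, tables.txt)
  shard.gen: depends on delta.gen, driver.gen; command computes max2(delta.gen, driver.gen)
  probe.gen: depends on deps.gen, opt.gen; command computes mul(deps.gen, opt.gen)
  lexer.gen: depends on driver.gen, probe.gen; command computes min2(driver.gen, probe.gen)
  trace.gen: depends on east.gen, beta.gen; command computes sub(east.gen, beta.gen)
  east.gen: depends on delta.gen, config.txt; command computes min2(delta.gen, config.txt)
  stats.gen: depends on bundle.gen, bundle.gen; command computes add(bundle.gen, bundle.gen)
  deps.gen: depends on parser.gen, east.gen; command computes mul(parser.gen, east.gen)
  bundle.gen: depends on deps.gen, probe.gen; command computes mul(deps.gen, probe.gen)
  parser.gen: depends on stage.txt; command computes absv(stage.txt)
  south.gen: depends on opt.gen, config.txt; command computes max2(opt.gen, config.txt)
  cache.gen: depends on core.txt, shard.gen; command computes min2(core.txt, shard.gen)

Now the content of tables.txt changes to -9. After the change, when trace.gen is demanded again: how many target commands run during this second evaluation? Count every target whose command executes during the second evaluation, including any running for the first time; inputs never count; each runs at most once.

1 target commands run: opt.gen.
Note the absorption at opt.gen: it re-runs yet its value is the same, leaving the output's value untouched.

First demand of the output computes:
  opt.gen = max2(1, -1) = 1
  driver.gen = neg(1) = -1
  delta.gen = max2(1, -1) = 1
  east.gen = min2(1, 1) = 1
  shard.gen = max2(1, -1) = 1
  beta.gen = max2(1, 1) = 1
  trace.gen = sub(1, 1) = 0

After the edit, cleaning proceeds:
  opt.gen: a read changed (tables.txt -1->-9) — executes, giving 1 — identical to its old value.
  driver.gen: dirty, but its reads are unchanged (opt.gen unchanged); cached -1 stands.
  delta.gen: dirty, but its reads are unchanged (opt.gen unchanged, driver.gen unchanged); cached 1 stands.
  east.gen: dirty, but its reads are unchanged (delta.gen unchanged, config.txt unchanged); cached 1 stands.
  shard.gen: dirty, but its reads are unchanged (delta.gen unchanged, driver.gen unchanged); cached 1 stands.
  beta.gen: dirty, but its reads are unchanged (east.gen unchanged, shard.gen unchanged); cached 1 stands.
  trace.gen: dirty, but its reads are unchanged (east.gen unchanged, beta.gen unchanged); cached 0 stands.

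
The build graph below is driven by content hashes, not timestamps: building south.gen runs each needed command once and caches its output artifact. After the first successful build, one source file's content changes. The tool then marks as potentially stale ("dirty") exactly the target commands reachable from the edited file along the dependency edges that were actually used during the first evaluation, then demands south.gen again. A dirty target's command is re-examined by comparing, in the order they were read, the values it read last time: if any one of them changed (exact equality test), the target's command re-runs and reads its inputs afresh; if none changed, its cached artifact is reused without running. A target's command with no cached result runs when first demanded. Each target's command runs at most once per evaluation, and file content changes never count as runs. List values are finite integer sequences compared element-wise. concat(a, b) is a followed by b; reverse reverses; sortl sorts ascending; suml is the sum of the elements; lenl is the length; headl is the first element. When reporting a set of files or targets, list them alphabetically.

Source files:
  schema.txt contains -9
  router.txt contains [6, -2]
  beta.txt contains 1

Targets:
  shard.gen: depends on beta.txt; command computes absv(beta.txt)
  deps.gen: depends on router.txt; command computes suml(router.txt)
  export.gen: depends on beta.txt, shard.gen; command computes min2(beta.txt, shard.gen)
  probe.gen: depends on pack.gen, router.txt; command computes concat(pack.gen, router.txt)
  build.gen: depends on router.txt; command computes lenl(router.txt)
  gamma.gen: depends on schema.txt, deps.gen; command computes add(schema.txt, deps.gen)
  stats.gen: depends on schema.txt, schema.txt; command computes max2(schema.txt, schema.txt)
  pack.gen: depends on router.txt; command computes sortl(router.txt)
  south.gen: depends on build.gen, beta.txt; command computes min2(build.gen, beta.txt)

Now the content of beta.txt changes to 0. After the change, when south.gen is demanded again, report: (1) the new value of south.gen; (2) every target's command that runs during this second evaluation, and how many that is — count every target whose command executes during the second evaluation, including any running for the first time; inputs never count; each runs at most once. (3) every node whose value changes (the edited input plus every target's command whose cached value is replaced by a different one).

Initial pass — values computed on the first demand:
  build.gen = lenl([6, -2]) = 2
  south.gen = min2(2, 1) = 1

Second demand — change propagation:
  south.gen: re-runs because beta.txt 1->0; new result 0.

south.gen now evaluates to 0.
Run set: south.gen (1 run).
Changed values: beta.txt, south.gen.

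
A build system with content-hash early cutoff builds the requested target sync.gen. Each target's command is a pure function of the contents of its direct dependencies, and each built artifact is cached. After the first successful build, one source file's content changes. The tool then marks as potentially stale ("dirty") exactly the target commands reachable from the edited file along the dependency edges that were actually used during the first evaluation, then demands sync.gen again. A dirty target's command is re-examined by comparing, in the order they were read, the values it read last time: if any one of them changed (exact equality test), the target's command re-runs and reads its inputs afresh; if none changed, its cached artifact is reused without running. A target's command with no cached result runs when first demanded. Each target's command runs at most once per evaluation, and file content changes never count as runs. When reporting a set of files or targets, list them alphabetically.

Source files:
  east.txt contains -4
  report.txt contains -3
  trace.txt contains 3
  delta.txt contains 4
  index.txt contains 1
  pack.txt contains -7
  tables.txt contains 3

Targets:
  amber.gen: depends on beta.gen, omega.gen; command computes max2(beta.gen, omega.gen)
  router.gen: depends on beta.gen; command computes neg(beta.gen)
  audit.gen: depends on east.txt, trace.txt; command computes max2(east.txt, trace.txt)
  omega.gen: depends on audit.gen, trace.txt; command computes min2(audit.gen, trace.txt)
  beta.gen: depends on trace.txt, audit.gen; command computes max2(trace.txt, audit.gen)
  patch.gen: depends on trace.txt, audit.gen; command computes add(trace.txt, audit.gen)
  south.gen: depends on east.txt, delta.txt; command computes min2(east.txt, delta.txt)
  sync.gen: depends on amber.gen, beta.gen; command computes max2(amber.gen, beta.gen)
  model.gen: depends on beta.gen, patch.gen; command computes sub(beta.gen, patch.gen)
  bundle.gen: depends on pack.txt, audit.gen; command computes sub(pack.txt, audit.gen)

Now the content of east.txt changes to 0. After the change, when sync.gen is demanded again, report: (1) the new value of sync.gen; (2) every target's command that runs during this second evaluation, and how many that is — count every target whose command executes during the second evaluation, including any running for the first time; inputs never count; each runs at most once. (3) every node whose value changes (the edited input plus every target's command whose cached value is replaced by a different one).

New value of sync.gen: 3.
Target commands that run: audit.gen — 1 in total.
Values that change: east.txt.
Key observation: the change is absorbed at audit.gen — it re-runs but produces the same value, and the output's value is unchanged.

First evaluation (everything demanded from the output):
  audit.gen = max2(-4, 3) = 3
  beta.gen = max2(3, 3) = 3
  omega.gen = min2(3, 3) = 3
  amber.gen = max2(3, 3) = 3
  sync.gen = max2(3, 3) = 3

Propagation after the edit:
  audit.gen: runs — east.txt -4->0; result 3 (same value as before).
  beta.gen: checked — values it read are unchanged (trace.txt unchanged, audit.gen unchanged); reused cached 3 without running.
  omega.gen: checked — values it read are unchanged (audit.gen unchanged, trace.txt unchanged); reused cached 3 without running.
  amber.gen: checked — values it read are unchanged (beta.gen unchanged, omega.gen unchanged); reused cached 3 without running.
  sync.gen: checked — values it read are unchanged (amber.gen unchanged, beta.gen unchanged); reused cached 3 without running.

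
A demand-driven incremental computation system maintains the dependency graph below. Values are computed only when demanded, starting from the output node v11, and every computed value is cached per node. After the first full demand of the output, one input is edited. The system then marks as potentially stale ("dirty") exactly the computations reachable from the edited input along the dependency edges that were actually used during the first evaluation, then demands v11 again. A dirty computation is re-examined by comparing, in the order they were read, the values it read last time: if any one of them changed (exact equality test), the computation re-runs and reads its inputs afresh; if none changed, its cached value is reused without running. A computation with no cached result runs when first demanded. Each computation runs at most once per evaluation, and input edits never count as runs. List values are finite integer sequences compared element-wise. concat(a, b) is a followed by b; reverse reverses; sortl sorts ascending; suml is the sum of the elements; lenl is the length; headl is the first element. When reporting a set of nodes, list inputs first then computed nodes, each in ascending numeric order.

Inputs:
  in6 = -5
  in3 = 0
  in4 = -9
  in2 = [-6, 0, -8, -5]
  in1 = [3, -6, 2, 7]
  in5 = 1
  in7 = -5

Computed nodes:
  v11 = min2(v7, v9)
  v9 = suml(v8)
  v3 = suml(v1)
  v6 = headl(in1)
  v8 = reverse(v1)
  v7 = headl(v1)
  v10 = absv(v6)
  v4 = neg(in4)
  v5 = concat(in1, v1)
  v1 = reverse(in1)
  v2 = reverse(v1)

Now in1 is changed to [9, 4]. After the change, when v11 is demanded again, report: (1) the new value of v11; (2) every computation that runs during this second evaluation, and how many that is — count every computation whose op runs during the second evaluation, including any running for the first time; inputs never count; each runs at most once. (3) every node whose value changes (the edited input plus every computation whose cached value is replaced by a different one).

First evaluation (everything demanded from the output):
  v1 = reverse([3, -6, 2, 7]) = [7, 2, -6, 3]
  v7 = headl([7, 2, -6, 3]) = 7
  v8 = reverse([7, 2, -6, 3]) = [3, -6, 2, 7]
  v9 = suml([3, -6, 2, 7]) = 6
  v11 = min2(7, 6) = 6

Propagation after the edit:
  v1: runs — in1 [3, -6, 2, 7]->[9, 4]; result [4, 9].
  v7: runs — v1 [7, 2, -6, 3]->[4, 9]; result 4.
  v8: runs — v1 [7, 2, -6, 3]->[4, 9]; result [9, 4].
  v9: runs — v8 [3, -6, 2, 7]->[9, 4]; result 13.
  v11: runs — v7 7->4; v9 6->13; result 4.

New value of v11: 4.
Computations that run: v1, v7, v8, v9, v11 — 5 in total.
Values that change: in1, v1, v7, v8, v9, v11.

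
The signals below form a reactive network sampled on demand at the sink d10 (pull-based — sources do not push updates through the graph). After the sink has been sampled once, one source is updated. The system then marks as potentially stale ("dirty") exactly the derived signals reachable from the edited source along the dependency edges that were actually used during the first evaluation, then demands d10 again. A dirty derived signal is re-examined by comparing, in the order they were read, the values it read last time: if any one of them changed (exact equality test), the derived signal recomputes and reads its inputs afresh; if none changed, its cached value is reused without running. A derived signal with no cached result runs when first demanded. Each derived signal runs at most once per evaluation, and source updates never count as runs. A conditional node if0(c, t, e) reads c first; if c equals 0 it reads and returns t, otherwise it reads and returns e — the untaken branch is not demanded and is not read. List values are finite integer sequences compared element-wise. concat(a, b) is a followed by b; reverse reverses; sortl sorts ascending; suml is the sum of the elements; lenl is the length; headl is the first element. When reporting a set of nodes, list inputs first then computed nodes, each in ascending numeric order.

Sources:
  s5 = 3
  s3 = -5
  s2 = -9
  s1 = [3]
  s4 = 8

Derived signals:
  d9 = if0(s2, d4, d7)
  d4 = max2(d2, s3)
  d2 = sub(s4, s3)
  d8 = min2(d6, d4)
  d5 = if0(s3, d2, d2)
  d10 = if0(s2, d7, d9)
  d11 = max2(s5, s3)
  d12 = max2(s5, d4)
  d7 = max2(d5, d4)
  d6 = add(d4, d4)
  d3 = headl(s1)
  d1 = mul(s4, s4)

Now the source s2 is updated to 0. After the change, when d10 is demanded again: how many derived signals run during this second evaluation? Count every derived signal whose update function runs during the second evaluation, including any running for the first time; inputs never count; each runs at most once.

Run set: d10 (1 run).
The important point: the flipped condition redirects demand; d9 is left stale, never re-checked.

Initial pass — values computed on the first demand:
  d2 = sub(8, -5) = 13
  d4 = max2(13, -5) = 13
  d5 = if0(s3=-5 -> else branch d2) = 13
  d7 = max2(13, 13) = 13
  d9 = if0(s2=-9 -> else branch d7) = 13
  d10 = if0(s2=-9 -> else branch d9) = 13

Second demand — change propagation:
  d9: dirty yet unreached — the second evaluation never asks for it.
  d10: re-runs because s2 -9->0; new result 13 (unchanged).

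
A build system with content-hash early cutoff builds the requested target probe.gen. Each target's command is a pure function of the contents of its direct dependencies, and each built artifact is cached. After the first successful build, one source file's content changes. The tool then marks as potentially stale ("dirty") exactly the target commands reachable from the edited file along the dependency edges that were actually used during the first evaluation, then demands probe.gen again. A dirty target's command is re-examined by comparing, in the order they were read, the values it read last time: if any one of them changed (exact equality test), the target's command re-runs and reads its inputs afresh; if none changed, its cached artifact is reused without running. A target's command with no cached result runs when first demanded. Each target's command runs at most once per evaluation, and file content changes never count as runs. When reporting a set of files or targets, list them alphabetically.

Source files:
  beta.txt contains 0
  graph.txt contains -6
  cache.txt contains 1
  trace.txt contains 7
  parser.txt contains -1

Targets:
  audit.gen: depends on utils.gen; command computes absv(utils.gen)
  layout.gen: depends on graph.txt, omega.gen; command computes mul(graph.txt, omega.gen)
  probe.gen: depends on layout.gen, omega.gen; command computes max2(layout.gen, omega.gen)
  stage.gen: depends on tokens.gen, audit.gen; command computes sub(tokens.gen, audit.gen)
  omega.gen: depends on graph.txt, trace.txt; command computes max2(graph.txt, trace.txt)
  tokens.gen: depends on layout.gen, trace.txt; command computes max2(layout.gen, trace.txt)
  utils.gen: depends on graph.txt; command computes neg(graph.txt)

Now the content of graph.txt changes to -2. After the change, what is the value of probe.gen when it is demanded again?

New value of probe.gen: 7.

First evaluation (everything demanded from the output):
  omega.gen = max2(-6, 7) = 7
  layout.gen = mul(-6, 7) = -42
  probe.gen = max2(-42, 7) = 7

Propagation after the edit:
  omega.gen: runs — graph.txt -6->-2; result 7 (same value as before).
  layout.gen: runs — graph.txt -6->-2; result -14.
  probe.gen: runs — layout.gen -42->-14; result 7 (same value as before).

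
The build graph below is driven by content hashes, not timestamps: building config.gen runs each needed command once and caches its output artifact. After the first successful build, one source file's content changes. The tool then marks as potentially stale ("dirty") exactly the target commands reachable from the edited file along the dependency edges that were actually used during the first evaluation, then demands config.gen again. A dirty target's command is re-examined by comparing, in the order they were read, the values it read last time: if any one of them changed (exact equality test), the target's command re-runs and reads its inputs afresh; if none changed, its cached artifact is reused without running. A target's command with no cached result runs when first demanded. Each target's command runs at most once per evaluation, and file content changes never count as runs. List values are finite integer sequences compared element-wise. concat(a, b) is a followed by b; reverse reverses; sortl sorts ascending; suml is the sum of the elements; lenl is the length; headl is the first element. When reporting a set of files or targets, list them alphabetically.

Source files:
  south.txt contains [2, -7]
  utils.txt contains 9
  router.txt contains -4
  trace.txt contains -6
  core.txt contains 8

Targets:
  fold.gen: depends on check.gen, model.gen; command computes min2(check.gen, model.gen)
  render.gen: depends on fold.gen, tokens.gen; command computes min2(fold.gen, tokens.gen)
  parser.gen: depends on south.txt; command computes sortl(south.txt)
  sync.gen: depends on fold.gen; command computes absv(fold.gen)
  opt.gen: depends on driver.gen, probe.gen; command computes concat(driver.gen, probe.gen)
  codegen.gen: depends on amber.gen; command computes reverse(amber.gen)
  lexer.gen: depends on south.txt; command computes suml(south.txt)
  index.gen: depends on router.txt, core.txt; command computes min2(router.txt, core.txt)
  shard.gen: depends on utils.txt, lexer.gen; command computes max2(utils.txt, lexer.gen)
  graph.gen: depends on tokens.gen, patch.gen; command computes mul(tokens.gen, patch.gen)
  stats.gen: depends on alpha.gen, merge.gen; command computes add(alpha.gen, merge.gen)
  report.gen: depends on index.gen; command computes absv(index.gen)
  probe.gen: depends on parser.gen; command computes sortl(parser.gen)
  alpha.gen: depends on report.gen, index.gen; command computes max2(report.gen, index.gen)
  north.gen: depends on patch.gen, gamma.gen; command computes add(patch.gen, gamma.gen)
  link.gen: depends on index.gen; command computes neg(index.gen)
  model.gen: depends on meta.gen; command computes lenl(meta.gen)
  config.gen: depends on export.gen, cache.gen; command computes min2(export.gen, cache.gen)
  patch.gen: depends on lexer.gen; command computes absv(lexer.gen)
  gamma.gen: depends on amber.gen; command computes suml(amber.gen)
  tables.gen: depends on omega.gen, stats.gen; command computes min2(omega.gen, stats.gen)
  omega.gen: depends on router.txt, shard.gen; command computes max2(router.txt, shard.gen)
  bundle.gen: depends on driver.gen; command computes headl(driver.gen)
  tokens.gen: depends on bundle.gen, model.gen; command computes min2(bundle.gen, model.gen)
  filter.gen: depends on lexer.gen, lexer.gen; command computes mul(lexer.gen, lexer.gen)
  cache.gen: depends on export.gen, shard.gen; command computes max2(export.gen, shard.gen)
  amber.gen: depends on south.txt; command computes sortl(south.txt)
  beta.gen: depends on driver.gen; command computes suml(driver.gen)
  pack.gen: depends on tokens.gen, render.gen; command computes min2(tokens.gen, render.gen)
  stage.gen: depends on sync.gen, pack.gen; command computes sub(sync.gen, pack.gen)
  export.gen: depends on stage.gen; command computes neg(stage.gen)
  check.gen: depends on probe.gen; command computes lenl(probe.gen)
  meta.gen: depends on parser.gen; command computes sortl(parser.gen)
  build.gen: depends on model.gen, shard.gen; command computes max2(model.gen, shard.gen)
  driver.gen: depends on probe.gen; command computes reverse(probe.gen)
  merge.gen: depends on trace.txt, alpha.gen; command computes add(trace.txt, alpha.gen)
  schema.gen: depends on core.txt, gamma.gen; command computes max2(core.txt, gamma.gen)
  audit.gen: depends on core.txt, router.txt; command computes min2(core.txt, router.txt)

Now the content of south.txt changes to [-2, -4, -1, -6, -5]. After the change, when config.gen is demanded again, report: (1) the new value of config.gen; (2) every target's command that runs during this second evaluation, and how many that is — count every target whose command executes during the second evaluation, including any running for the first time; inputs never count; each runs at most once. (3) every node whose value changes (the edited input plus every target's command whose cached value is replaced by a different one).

config.gen now evaluates to -6.
Run set: bundle.gen, cache.gen, check.gen, config.gen, driver.gen, export.gen, fold.gen, lexer.gen, meta.gen, model.gen, pack.gen, parser.gen, probe.gen, render.gen, shard.gen, stage.gen, sync.gen, tokens.gen (18 run).
Changed values: bundle.gen, check.gen, config.gen, driver.gen, export.gen, fold.gen, lexer.gen, meta.gen, model.gen, pack.gen, parser.gen, probe.gen, render.gen, south.txt, stage.gen, sync.gen, tokens.gen.

Initial pass — values computed on the first demand:
  lexer.gen = suml([2, -7]) = -5
  parser.gen = sortl([2, -7]) = [-7, 2]
  meta.gen = sortl([-7, 2]) = [-7, 2]
  model.gen = lenl([-7, 2]) = 2
  probe.gen = sortl([-7, 2]) = [-7, 2]
  check.gen = lenl([-7, 2]) = 2
  driver.gen = reverse([-7, 2]) = [2, -7]
  bundle.gen = headl([2, -7]) = 2
  fold.gen = min2(2, 2) = 2
  shard.gen = max2(9, -5) = 9
  sync.gen = absv(2) = 2
  tokens.gen = min2(2, 2) = 2
  render.gen = min2(2, 2) = 2
  pack.gen = min2(2, 2) = 2
  stage.gen = sub(2, 2) = 0
  export.gen = neg(0) = 0
  cache.gen = max2(0, 9) = 9
  config.gen = min2(0, 9) = 0

Second demand — change propagation:
  lexer.gen: re-runs because south.txt [2, -7]->[-2, -4, -1, -6, -5]; new result -18.
  parser.gen: re-runs because south.txt [2, -7]->[-2, -4, -1, -6, -5]; new result [-6, -5, -4, -2, -1].
  meta.gen: re-runs because parser.gen [-7, 2]->[-6, -5, -4, -2, -1]; new result [-6, -5, -4, -2, -1].
  model.gen: re-runs because meta.gen [-7, 2]->[-6, -5, -4, -2, -1]; new result 5.
  probe.gen: re-runs because parser.gen [-7, 2]->[-6, -5, -4, -2, -1]; new result [-6, -5, -4, -2, -1].
  check.gen: re-runs because probe.gen [-7, 2]->[-6, -5, -4, -2, -1]; new result 5.
  driver.gen: re-runs because probe.gen [-7, 2]->[-6, -5, -4, -2, -1]; new result [-1, -2, -4, -5, -6].
  bundle.gen: re-runs because driver.gen [2, -7]->[-1, -2, -4, -5, -6]; new result -1.
  fold.gen: re-runs because check.gen 2->5; model.gen 2->5; new result 5.
  shard.gen: re-runs because lexer.gen -5->-18; new result 9 (unchanged).
  sync.gen: re-runs because fold.gen 2->5; new result 5.
  tokens.gen: re-runs because bundle.gen 2->-1; model.gen 2->5; new result -1.
  render.gen: re-runs because fold.gen 2->5; tokens.gen 2->-1; new result -1.
  pack.gen: re-runs because tokens.gen 2->-1; render.gen 2->-1; new result -1.
  stage.gen: re-runs because sync.gen 2->5; pack.gen 2->-1; new result 6.
  export.gen: re-runs because stage.gen 0->6; new result -6.
  cache.gen: re-runs because export.gen 0->-6; new result 9 (unchanged).
  config.gen: re-runs because export.gen 0->-6; new result -6.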